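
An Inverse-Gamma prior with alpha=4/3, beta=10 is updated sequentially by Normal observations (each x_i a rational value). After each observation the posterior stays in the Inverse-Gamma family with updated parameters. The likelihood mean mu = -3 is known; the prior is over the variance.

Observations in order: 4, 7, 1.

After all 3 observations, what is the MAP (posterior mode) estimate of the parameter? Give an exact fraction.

555/23

obs 1: x=4 → posterior Inverse-Gamma(11/6, 69/2)
obs 2: x=7 → posterior Inverse-Gamma(7/3, 169/2)
obs 3: x=1 → posterior Inverse-Gamma(17/6, 185/2)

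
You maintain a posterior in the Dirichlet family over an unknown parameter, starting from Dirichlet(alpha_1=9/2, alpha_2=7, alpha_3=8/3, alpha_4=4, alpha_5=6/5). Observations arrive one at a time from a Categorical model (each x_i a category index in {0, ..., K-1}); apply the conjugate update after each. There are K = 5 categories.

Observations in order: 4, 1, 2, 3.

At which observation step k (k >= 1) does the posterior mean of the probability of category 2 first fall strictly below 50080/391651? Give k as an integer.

obs 1: x=4 → posterior Dirichlet(9/2, 7, 8/3, 4, 11/5)
obs 2: x=1 → posterior Dirichlet(9/2, 8, 8/3, 4, 11/5)
obs 3: x=2 → posterior Dirichlet(9/2, 8, 11/3, 4, 11/5)
obs 4: x=3 → posterior Dirichlet(9/2, 8, 11/3, 5, 11/5)

k = 2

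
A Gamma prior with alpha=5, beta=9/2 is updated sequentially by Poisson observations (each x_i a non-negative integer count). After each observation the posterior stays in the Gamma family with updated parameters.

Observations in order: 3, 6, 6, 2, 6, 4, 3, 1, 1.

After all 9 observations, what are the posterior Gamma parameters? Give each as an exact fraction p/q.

obs 1: x=3 → posterior Gamma(8, 11/2)
obs 2: x=6 → posterior Gamma(14, 13/2)
obs 3: x=6 → posterior Gamma(20, 15/2)
obs 4: x=2 → posterior Gamma(22, 17/2)
obs 5: x=6 → posterior Gamma(28, 19/2)
obs 6: x=4 → posterior Gamma(32, 21/2)
obs 7: x=3 → posterior Gamma(35, 23/2)
obs 8: x=1 → posterior Gamma(36, 25/2)
obs 9: x=1 → posterior Gamma(37, 27/2)

alpha=37, beta=27/2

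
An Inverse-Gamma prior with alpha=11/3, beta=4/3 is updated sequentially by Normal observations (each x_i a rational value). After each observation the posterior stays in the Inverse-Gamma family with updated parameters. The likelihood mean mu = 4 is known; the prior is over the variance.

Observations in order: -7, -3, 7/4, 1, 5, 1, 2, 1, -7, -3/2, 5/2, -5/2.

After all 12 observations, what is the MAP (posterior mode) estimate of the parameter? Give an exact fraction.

obs 1: x=-7 → posterior Inverse-Gamma(25/6, 371/6)
obs 2: x=-3 → posterior Inverse-Gamma(14/3, 259/3)
obs 3: x=7/4 → posterior Inverse-Gamma(31/6, 8531/96)
obs 4: x=1 → posterior Inverse-Gamma(17/3, 8963/96)
obs 5: x=5 → posterior Inverse-Gamma(37/6, 9011/96)
obs 6: x=1 → posterior Inverse-Gamma(20/3, 9443/96)
obs 7: x=2 → posterior Inverse-Gamma(43/6, 9635/96)
obs 8: x=1 → posterior Inverse-Gamma(23/3, 10067/96)
obs 9: x=-7 → posterior Inverse-Gamma(49/6, 15875/96)
obs 10: x=-3/2 → posterior Inverse-Gamma(26/3, 17327/96)
obs 11: x=5/2 → posterior Inverse-Gamma(55/6, 17435/96)
obs 12: x=-5/2 → posterior Inverse-Gamma(29/3, 19463/96)

19463/1024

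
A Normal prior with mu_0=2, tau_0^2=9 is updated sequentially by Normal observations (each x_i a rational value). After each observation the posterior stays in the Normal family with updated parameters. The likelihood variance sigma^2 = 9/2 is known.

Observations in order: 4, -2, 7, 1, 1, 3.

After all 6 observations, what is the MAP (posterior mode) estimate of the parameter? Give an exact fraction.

obs 1: x=4 → posterior Normal(10/3, 3)
obs 2: x=-2 → posterior Normal(6/5, 9/5)
obs 3: x=7 → posterior Normal(20/7, 9/7)
obs 4: x=1 → posterior Normal(22/9, 1)
obs 5: x=1 → posterior Normal(24/11, 9/11)
obs 6: x=3 → posterior Normal(30/13, 9/13)

30/13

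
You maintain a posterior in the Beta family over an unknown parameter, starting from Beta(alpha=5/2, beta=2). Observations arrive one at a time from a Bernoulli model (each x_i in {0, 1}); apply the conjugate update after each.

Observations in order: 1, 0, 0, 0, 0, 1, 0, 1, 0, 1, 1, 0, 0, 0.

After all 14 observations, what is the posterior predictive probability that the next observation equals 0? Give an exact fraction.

22/37

obs 1: x=1 → posterior Beta(7/2, 2)
obs 2: x=0 → posterior Beta(7/2, 3)
obs 3: x=0 → posterior Beta(7/2, 4)
obs 4: x=0 → posterior Beta(7/2, 5)
obs 5: x=0 → posterior Beta(7/2, 6)
obs 6: x=1 → posterior Beta(9/2, 6)
obs 7: x=0 → posterior Beta(9/2, 7)
obs 8: x=1 → posterior Beta(11/2, 7)
obs 9: x=0 → posterior Beta(11/2, 8)
obs 10: x=1 → posterior Beta(13/2, 8)
obs 11: x=1 → posterior Beta(15/2, 8)
obs 12: x=0 → posterior Beta(15/2, 9)
obs 13: x=0 → posterior Beta(15/2, 10)
obs 14: x=0 → posterior Beta(15/2, 11)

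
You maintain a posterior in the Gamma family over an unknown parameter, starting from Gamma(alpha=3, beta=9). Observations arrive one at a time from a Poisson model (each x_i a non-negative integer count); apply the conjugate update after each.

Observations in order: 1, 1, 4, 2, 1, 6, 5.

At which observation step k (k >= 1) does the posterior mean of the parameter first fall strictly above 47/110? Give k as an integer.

obs 1: x=1 → posterior Gamma(4, 10)
obs 2: x=1 → posterior Gamma(5, 11)
obs 3: x=4 → posterior Gamma(9, 12)
obs 4: x=2 → posterior Gamma(11, 13)
obs 5: x=1 → posterior Gamma(12, 14)
obs 6: x=6 → posterior Gamma(18, 15)
obs 7: x=5 → posterior Gamma(23, 16)

k = 2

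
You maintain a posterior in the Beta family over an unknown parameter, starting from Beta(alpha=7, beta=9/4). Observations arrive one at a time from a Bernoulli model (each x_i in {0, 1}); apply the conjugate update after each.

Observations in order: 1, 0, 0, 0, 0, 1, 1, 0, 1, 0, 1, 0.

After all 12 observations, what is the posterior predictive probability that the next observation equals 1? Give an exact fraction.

obs 1: x=1 → posterior Beta(8, 9/4)
obs 2: x=0 → posterior Beta(8, 13/4)
obs 3: x=0 → posterior Beta(8, 17/4)
obs 4: x=0 → posterior Beta(8, 21/4)
obs 5: x=0 → posterior Beta(8, 25/4)
obs 6: x=1 → posterior Beta(9, 25/4)
obs 7: x=1 → posterior Beta(10, 25/4)
obs 8: x=0 → posterior Beta(10, 29/4)
obs 9: x=1 → posterior Beta(11, 29/4)
obs 10: x=0 → posterior Beta(11, 33/4)
obs 11: x=1 → posterior Beta(12, 33/4)
obs 12: x=0 → posterior Beta(12, 37/4)

48/85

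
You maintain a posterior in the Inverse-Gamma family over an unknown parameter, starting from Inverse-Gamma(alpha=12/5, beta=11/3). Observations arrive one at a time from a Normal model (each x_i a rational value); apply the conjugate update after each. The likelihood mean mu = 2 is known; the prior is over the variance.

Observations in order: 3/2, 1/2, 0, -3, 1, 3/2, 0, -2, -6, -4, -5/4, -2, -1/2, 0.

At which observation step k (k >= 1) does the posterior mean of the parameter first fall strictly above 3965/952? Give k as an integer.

k = 4

obs 1: x=3/2 → posterior Inverse-Gamma(29/10, 91/24)
obs 2: x=1/2 → posterior Inverse-Gamma(17/5, 59/12)
obs 3: x=0 → posterior Inverse-Gamma(39/10, 83/12)
obs 4: x=-3 → posterior Inverse-Gamma(22/5, 233/12)
obs 5: x=1 → posterior Inverse-Gamma(49/10, 239/12)
obs 6: x=3/2 → posterior Inverse-Gamma(27/5, 481/24)
obs 7: x=0 → posterior Inverse-Gamma(59/10, 529/24)
obs 8: x=-2 → posterior Inverse-Gamma(32/5, 721/24)
obs 9: x=-6 → posterior Inverse-Gamma(69/10, 1489/24)
obs 10: x=-4 → posterior Inverse-Gamma(37/5, 1921/24)
obs 11: x=-5/4 → posterior Inverse-Gamma(79/10, 8191/96)
obs 12: x=-2 → posterior Inverse-Gamma(42/5, 8959/96)
obs 13: x=-1/2 → posterior Inverse-Gamma(89/10, 9259/96)
obs 14: x=0 → posterior Inverse-Gamma(47/5, 9451/96)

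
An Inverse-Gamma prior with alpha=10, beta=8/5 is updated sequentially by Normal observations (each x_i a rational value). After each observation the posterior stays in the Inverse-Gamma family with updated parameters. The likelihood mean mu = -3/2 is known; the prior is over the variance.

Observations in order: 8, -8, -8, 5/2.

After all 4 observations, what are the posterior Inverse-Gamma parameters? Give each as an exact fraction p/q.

alpha=12, beta=3879/40

obs 1: x=8 → posterior Inverse-Gamma(21/2, 1869/40)
obs 2: x=-8 → posterior Inverse-Gamma(11, 1357/20)
obs 3: x=-8 → posterior Inverse-Gamma(23/2, 3559/40)
obs 4: x=5/2 → posterior Inverse-Gamma(12, 3879/40)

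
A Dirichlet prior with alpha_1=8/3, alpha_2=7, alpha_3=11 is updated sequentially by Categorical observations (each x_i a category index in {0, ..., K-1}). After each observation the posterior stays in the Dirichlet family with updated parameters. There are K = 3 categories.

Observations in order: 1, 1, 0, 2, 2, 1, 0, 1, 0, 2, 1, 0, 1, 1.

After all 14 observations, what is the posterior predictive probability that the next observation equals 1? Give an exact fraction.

obs 1: x=1 → posterior Dirichlet(8/3, 8, 11)
obs 2: x=1 → posterior Dirichlet(8/3, 9, 11)
obs 3: x=0 → posterior Dirichlet(11/3, 9, 11)
obs 4: x=2 → posterior Dirichlet(11/3, 9, 12)
obs 5: x=2 → posterior Dirichlet(11/3, 9, 13)
obs 6: x=1 → posterior Dirichlet(11/3, 10, 13)
obs 7: x=0 → posterior Dirichlet(14/3, 10, 13)
obs 8: x=1 → posterior Dirichlet(14/3, 11, 13)
obs 9: x=0 → posterior Dirichlet(17/3, 11, 13)
obs 10: x=2 → posterior Dirichlet(17/3, 11, 14)
obs 11: x=1 → posterior Dirichlet(17/3, 12, 14)
obs 12: x=0 → posterior Dirichlet(20/3, 12, 14)
obs 13: x=1 → posterior Dirichlet(20/3, 13, 14)
obs 14: x=1 → posterior Dirichlet(20/3, 14, 14)

21/52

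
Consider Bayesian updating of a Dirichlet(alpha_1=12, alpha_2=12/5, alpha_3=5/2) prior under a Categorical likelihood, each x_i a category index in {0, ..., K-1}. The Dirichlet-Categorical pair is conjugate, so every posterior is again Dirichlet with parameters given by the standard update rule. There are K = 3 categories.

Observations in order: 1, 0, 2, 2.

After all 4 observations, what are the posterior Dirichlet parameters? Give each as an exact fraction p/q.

obs 1: x=1 → posterior Dirichlet(12, 17/5, 5/2)
obs 2: x=0 → posterior Dirichlet(13, 17/5, 5/2)
obs 3: x=2 → posterior Dirichlet(13, 17/5, 7/2)
obs 4: x=2 → posterior Dirichlet(13, 17/5, 9/2)

alpha_1=13, alpha_2=17/5, alpha_3=9/2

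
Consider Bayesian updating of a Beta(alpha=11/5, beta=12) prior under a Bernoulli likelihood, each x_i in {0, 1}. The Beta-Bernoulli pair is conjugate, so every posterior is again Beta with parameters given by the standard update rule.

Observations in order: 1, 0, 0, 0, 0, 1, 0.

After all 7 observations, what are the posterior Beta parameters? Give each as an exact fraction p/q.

obs 1: x=1 → posterior Beta(16/5, 12)
obs 2: x=0 → posterior Beta(16/5, 13)
obs 3: x=0 → posterior Beta(16/5, 14)
obs 4: x=0 → posterior Beta(16/5, 15)
obs 5: x=0 → posterior Beta(16/5, 16)
obs 6: x=1 → posterior Beta(21/5, 16)
obs 7: x=0 → posterior Beta(21/5, 17)

alpha=21/5, beta=17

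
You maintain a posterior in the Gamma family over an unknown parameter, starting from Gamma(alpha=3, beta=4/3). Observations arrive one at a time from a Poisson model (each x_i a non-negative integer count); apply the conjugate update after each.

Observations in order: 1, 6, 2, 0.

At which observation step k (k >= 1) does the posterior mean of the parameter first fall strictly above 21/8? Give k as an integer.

obs 1: x=1 → posterior Gamma(4, 7/3)
obs 2: x=6 → posterior Gamma(10, 10/3)
obs 3: x=2 → posterior Gamma(12, 13/3)
obs 4: x=0 → posterior Gamma(12, 16/3)

k = 2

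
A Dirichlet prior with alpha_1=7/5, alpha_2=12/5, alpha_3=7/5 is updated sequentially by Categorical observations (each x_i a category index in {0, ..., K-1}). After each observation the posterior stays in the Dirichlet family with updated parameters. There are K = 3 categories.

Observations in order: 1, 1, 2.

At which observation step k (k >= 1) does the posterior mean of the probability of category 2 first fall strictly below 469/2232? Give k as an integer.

obs 1: x=1 → posterior Dirichlet(7/5, 17/5, 7/5)
obs 2: x=1 → posterior Dirichlet(7/5, 22/5, 7/5)
obs 3: x=2 → posterior Dirichlet(7/5, 22/5, 12/5)

k = 2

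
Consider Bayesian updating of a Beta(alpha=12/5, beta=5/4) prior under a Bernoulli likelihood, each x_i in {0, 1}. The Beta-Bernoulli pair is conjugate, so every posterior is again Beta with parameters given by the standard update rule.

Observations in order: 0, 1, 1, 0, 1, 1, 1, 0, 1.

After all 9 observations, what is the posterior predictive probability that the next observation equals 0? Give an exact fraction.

85/253

obs 1: x=0 → posterior Beta(12/5, 9/4)
obs 2: x=1 → posterior Beta(17/5, 9/4)
obs 3: x=1 → posterior Beta(22/5, 9/4)
obs 4: x=0 → posterior Beta(22/5, 13/4)
obs 5: x=1 → posterior Beta(27/5, 13/4)
obs 6: x=1 → posterior Beta(32/5, 13/4)
obs 7: x=1 → posterior Beta(37/5, 13/4)
obs 8: x=0 → posterior Beta(37/5, 17/4)
obs 9: x=1 → posterior Beta(42/5, 17/4)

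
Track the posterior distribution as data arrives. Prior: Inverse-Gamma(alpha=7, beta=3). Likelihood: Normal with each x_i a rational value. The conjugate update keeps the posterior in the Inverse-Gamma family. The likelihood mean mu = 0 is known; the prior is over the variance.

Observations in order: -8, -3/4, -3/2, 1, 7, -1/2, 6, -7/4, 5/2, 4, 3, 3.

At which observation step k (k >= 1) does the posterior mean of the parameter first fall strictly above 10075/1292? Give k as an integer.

obs 1: x=-8 → posterior Inverse-Gamma(15/2, 35)
obs 2: x=-3/4 → posterior Inverse-Gamma(8, 1129/32)
obs 3: x=-3/2 → posterior Inverse-Gamma(17/2, 1165/32)
obs 4: x=1 → posterior Inverse-Gamma(9, 1181/32)
obs 5: x=7 → posterior Inverse-Gamma(19/2, 1965/32)
obs 6: x=-1/2 → posterior Inverse-Gamma(10, 1969/32)
obs 7: x=6 → posterior Inverse-Gamma(21/2, 2545/32)
obs 8: x=-7/4 → posterior Inverse-Gamma(11, 1297/16)
obs 9: x=5/2 → posterior Inverse-Gamma(23/2, 1347/16)
obs 10: x=4 → posterior Inverse-Gamma(12, 1475/16)
obs 11: x=3 → posterior Inverse-Gamma(25/2, 1547/16)
obs 12: x=3 → posterior Inverse-Gamma(13, 1619/16)

k = 7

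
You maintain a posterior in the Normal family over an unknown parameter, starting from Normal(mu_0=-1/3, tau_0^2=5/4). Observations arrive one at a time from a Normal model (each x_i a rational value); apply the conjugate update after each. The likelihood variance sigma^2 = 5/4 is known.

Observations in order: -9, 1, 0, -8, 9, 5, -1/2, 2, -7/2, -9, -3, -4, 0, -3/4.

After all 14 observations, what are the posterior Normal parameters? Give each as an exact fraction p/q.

mu_0=-253/180, tau_0^2=1/12

obs 1: x=-9 → posterior Normal(-14/3, 5/8)
obs 2: x=1 → posterior Normal(-25/9, 5/12)
obs 3: x=0 → posterior Normal(-25/12, 5/16)
obs 4: x=-8 → posterior Normal(-49/15, 1/4)
obs 5: x=9 → posterior Normal(-11/9, 5/24)
obs 6: x=5 → posterior Normal(-1/3, 5/28)
obs 7: x=-1/2 → posterior Normal(-17/48, 5/32)
obs 8: x=2 → posterior Normal(-5/54, 5/36)
obs 9: x=-7/2 → posterior Normal(-13/30, 1/8)
obs 10: x=-9 → posterior Normal(-40/33, 5/44)
obs 11: x=-3 → posterior Normal(-49/36, 5/48)
obs 12: x=-4 → posterior Normal(-61/39, 5/52)
obs 13: x=0 → posterior Normal(-61/42, 5/56)
obs 14: x=-3/4 → posterior Normal(-253/180, 1/12)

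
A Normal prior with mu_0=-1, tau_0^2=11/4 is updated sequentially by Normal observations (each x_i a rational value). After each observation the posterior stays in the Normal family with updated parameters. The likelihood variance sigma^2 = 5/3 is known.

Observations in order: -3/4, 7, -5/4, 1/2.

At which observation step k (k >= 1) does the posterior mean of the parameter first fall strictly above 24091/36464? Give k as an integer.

obs 1: x=-3/4 → posterior Normal(-179/212, 55/53)
obs 2: x=7 → posterior Normal(745/344, 55/86)
obs 3: x=-5/4 → posterior Normal(145/119, 55/119)
obs 4: x=1/2 → posterior Normal(17/16, 55/152)

k = 2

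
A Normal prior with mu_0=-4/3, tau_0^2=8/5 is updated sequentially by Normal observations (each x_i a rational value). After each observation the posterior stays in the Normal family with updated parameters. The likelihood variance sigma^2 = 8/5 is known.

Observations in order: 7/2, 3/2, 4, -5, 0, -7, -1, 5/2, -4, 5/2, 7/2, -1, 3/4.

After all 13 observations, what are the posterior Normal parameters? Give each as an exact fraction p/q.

obs 1: x=7/2 → posterior Normal(13/12, 4/5)
obs 2: x=3/2 → posterior Normal(11/9, 8/15)
obs 3: x=4 → posterior Normal(23/12, 2/5)
obs 4: x=-5 → posterior Normal(8/15, 8/25)
obs 5: x=0 → posterior Normal(4/9, 4/15)
obs 6: x=-7 → posterior Normal(-13/21, 8/35)
obs 7: x=-1 → posterior Normal(-2/3, 1/5)
obs 8: x=5/2 → posterior Normal(-17/54, 8/45)
obs 9: x=-4 → posterior Normal(-41/60, 4/25)
obs 10: x=5/2 → posterior Normal(-13/33, 8/55)
obs 11: x=7/2 → posterior Normal(-5/72, 2/15)
obs 12: x=-1 → posterior Normal(-11/78, 8/65)
obs 13: x=3/4 → posterior Normal(-13/168, 4/35)

mu_0=-13/168, tau_0^2=4/35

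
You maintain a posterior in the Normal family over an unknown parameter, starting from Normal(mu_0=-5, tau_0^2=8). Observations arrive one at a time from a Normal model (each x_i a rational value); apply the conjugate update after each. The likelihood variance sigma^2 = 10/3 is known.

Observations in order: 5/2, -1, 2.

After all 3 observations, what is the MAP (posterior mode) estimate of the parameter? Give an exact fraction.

17/41

obs 1: x=5/2 → posterior Normal(5/17, 40/17)
obs 2: x=-1 → posterior Normal(-7/29, 40/29)
obs 3: x=2 → posterior Normal(17/41, 40/41)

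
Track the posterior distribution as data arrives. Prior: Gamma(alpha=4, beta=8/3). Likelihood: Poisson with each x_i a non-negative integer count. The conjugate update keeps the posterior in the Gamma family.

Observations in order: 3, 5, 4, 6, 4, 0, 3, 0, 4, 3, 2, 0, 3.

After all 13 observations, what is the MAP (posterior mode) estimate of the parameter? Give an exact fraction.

120/47

obs 1: x=3 → posterior Gamma(7, 11/3)
obs 2: x=5 → posterior Gamma(12, 14/3)
obs 3: x=4 → posterior Gamma(16, 17/3)
obs 4: x=6 → posterior Gamma(22, 20/3)
obs 5: x=4 → posterior Gamma(26, 23/3)
obs 6: x=0 → posterior Gamma(26, 26/3)
obs 7: x=3 → posterior Gamma(29, 29/3)
obs 8: x=0 → posterior Gamma(29, 32/3)
obs 9: x=4 → posterior Gamma(33, 35/3)
obs 10: x=3 → posterior Gamma(36, 38/3)
obs 11: x=2 → posterior Gamma(38, 41/3)
obs 12: x=0 → posterior Gamma(38, 44/3)
obs 13: x=3 → posterior Gamma(41, 47/3)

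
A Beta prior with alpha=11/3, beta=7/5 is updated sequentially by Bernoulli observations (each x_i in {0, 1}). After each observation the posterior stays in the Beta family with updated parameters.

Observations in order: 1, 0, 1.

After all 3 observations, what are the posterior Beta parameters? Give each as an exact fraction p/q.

alpha=17/3, beta=12/5

obs 1: x=1 → posterior Beta(14/3, 7/5)
obs 2: x=0 → posterior Beta(14/3, 12/5)
obs 3: x=1 → posterior Beta(17/3, 12/5)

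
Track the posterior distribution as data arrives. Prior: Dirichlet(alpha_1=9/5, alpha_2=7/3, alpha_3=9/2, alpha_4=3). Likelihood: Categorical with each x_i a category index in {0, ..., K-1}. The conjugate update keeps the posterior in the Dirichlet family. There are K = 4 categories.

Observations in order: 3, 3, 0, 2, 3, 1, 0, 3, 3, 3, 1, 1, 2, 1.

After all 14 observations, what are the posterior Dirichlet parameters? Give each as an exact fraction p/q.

alpha_1=19/5, alpha_2=19/3, alpha_3=13/2, alpha_4=9

obs 1: x=3 → posterior Dirichlet(9/5, 7/3, 9/2, 4)
obs 2: x=3 → posterior Dirichlet(9/5, 7/3, 9/2, 5)
obs 3: x=0 → posterior Dirichlet(14/5, 7/3, 9/2, 5)
obs 4: x=2 → posterior Dirichlet(14/5, 7/3, 11/2, 5)
obs 5: x=3 → posterior Dirichlet(14/5, 7/3, 11/2, 6)
obs 6: x=1 → posterior Dirichlet(14/5, 10/3, 11/2, 6)
obs 7: x=0 → posterior Dirichlet(19/5, 10/3, 11/2, 6)
obs 8: x=3 → posterior Dirichlet(19/5, 10/3, 11/2, 7)
obs 9: x=3 → posterior Dirichlet(19/5, 10/3, 11/2, 8)
obs 10: x=3 → posterior Dirichlet(19/5, 10/3, 11/2, 9)
obs 11: x=1 → posterior Dirichlet(19/5, 13/3, 11/2, 9)
obs 12: x=1 → posterior Dirichlet(19/5, 16/3, 11/2, 9)
obs 13: x=2 → posterior Dirichlet(19/5, 16/3, 13/2, 9)
obs 14: x=1 → posterior Dirichlet(19/5, 19/3, 13/2, 9)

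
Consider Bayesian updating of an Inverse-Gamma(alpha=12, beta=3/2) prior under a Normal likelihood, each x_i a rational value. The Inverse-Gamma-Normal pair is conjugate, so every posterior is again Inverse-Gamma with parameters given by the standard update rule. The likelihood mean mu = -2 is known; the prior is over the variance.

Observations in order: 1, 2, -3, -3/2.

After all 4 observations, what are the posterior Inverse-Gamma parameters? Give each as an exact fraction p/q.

alpha=14, beta=117/8

obs 1: x=1 → posterior Inverse-Gamma(25/2, 6)
obs 2: x=2 → posterior Inverse-Gamma(13, 14)
obs 3: x=-3 → posterior Inverse-Gamma(27/2, 29/2)
obs 4: x=-3/2 → posterior Inverse-Gamma(14, 117/8)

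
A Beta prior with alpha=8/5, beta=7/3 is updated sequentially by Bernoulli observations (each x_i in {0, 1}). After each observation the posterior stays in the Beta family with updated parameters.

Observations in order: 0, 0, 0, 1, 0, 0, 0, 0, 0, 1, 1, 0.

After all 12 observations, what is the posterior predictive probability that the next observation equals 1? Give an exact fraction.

obs 1: x=0 → posterior Beta(8/5, 10/3)
obs 2: x=0 → posterior Beta(8/5, 13/3)
obs 3: x=0 → posterior Beta(8/5, 16/3)
obs 4: x=1 → posterior Beta(13/5, 16/3)
obs 5: x=0 → posterior Beta(13/5, 19/3)
obs 6: x=0 → posterior Beta(13/5, 22/3)
obs 7: x=0 → posterior Beta(13/5, 25/3)
obs 8: x=0 → posterior Beta(13/5, 28/3)
obs 9: x=0 → posterior Beta(13/5, 31/3)
obs 10: x=1 → posterior Beta(18/5, 31/3)
obs 11: x=1 → posterior Beta(23/5, 31/3)
obs 12: x=0 → posterior Beta(23/5, 34/3)

69/239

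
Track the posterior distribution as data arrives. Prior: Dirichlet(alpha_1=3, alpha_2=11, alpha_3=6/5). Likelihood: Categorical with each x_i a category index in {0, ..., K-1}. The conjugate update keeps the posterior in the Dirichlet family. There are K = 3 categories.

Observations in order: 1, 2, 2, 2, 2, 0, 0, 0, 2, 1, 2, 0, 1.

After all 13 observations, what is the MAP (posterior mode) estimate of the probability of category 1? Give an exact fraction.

obs 1: x=1 → posterior Dirichlet(3, 12, 6/5)
obs 2: x=2 → posterior Dirichlet(3, 12, 11/5)
obs 3: x=2 → posterior Dirichlet(3, 12, 16/5)
obs 4: x=2 → posterior Dirichlet(3, 12, 21/5)
obs 5: x=2 → posterior Dirichlet(3, 12, 26/5)
obs 6: x=0 → posterior Dirichlet(4, 12, 26/5)
obs 7: x=0 → posterior Dirichlet(5, 12, 26/5)
obs 8: x=0 → posterior Dirichlet(6, 12, 26/5)
obs 9: x=2 → posterior Dirichlet(6, 12, 31/5)
obs 10: x=1 → posterior Dirichlet(6, 13, 31/5)
obs 11: x=2 → posterior Dirichlet(6, 13, 36/5)
obs 12: x=0 → posterior Dirichlet(7, 13, 36/5)
obs 13: x=1 → posterior Dirichlet(7, 14, 36/5)

65/126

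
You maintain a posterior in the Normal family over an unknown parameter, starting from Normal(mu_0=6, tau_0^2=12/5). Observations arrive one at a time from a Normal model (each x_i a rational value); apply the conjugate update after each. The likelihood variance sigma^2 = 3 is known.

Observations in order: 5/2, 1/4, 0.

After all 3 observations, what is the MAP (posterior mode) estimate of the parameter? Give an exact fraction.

obs 1: x=5/2 → posterior Normal(40/9, 4/3)
obs 2: x=1/4 → posterior Normal(41/13, 12/13)
obs 3: x=0 → posterior Normal(41/17, 12/17)

41/17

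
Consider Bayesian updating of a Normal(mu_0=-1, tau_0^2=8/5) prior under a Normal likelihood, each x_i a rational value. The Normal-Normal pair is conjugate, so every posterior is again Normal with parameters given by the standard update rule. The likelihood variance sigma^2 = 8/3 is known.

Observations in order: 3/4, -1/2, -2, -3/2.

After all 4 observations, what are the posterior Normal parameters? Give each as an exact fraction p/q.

mu_0=-59/68, tau_0^2=8/17

obs 1: x=3/4 → posterior Normal(-11/32, 1)
obs 2: x=-1/2 → posterior Normal(-17/44, 8/11)
obs 3: x=-2 → posterior Normal(-41/56, 4/7)
obs 4: x=-3/2 → posterior Normal(-59/68, 8/17)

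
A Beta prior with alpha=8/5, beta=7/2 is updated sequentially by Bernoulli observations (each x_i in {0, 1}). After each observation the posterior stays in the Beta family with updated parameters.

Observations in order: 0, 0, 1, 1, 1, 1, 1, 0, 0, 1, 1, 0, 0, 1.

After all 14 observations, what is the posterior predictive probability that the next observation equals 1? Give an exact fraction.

obs 1: x=0 → posterior Beta(8/5, 9/2)
obs 2: x=0 → posterior Beta(8/5, 11/2)
obs 3: x=1 → posterior Beta(13/5, 11/2)
obs 4: x=1 → posterior Beta(18/5, 11/2)
obs 5: x=1 → posterior Beta(23/5, 11/2)
obs 6: x=1 → posterior Beta(28/5, 11/2)
obs 7: x=1 → posterior Beta(33/5, 11/2)
obs 8: x=0 → posterior Beta(33/5, 13/2)
obs 9: x=0 → posterior Beta(33/5, 15/2)
obs 10: x=1 → posterior Beta(38/5, 15/2)
obs 11: x=1 → posterior Beta(43/5, 15/2)
obs 12: x=0 → posterior Beta(43/5, 17/2)
obs 13: x=0 → posterior Beta(43/5, 19/2)
obs 14: x=1 → posterior Beta(48/5, 19/2)

96/191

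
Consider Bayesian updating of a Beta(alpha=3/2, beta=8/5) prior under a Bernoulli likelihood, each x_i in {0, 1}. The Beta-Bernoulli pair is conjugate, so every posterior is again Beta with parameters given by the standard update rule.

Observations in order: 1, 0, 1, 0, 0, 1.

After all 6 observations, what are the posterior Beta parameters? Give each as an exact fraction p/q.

obs 1: x=1 → posterior Beta(5/2, 8/5)
obs 2: x=0 → posterior Beta(5/2, 13/5)
obs 3: x=1 → posterior Beta(7/2, 13/5)
obs 4: x=0 → posterior Beta(7/2, 18/5)
obs 5: x=0 → posterior Beta(7/2, 23/5)
obs 6: x=1 → posterior Beta(9/2, 23/5)

alpha=9/2, beta=23/5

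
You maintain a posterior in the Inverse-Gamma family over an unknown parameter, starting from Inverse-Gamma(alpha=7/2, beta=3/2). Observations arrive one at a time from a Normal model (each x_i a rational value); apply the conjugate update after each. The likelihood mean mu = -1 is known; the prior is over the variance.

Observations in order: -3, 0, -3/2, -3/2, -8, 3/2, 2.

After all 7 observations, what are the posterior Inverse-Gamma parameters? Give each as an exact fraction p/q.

obs 1: x=-3 → posterior Inverse-Gamma(4, 7/2)
obs 2: x=0 → posterior Inverse-Gamma(9/2, 4)
obs 3: x=-3/2 → posterior Inverse-Gamma(5, 33/8)
obs 4: x=-3/2 → posterior Inverse-Gamma(11/2, 17/4)
obs 5: x=-8 → posterior Inverse-Gamma(6, 115/4)
obs 6: x=3/2 → posterior Inverse-Gamma(13/2, 255/8)
obs 7: x=2 → posterior Inverse-Gamma(7, 291/8)

alpha=7, beta=291/8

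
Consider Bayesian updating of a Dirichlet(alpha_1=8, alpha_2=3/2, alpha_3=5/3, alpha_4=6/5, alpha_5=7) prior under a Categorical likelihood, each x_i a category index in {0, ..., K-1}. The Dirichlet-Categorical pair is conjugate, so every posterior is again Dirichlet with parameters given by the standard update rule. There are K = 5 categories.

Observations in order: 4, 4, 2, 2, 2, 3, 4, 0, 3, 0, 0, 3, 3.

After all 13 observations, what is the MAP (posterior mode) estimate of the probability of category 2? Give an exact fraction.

obs 1: x=4 → posterior Dirichlet(8, 3/2, 5/3, 6/5, 8)
obs 2: x=4 → posterior Dirichlet(8, 3/2, 5/3, 6/5, 9)
obs 3: x=2 → posterior Dirichlet(8, 3/2, 8/3, 6/5, 9)
obs 4: x=2 → posterior Dirichlet(8, 3/2, 11/3, 6/5, 9)
obs 5: x=2 → posterior Dirichlet(8, 3/2, 14/3, 6/5, 9)
obs 6: x=3 → posterior Dirichlet(8, 3/2, 14/3, 11/5, 9)
obs 7: x=4 → posterior Dirichlet(8, 3/2, 14/3, 11/5, 10)
obs 8: x=0 → posterior Dirichlet(9, 3/2, 14/3, 11/5, 10)
obs 9: x=3 → posterior Dirichlet(9, 3/2, 14/3, 16/5, 10)
obs 10: x=0 → posterior Dirichlet(10, 3/2, 14/3, 16/5, 10)
obs 11: x=0 → posterior Dirichlet(11, 3/2, 14/3, 16/5, 10)
obs 12: x=3 → posterior Dirichlet(11, 3/2, 14/3, 21/5, 10)
obs 13: x=3 → posterior Dirichlet(11, 3/2, 14/3, 26/5, 10)

110/821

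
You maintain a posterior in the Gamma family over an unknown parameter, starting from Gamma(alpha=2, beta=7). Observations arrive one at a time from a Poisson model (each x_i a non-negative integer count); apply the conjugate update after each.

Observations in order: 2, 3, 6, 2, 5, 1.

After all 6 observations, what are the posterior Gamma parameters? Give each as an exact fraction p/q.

alpha=21, beta=13

obs 1: x=2 → posterior Gamma(4, 8)
obs 2: x=3 → posterior Gamma(7, 9)
obs 3: x=6 → posterior Gamma(13, 10)
obs 4: x=2 → posterior Gamma(15, 11)
obs 5: x=5 → posterior Gamma(20, 12)
obs 6: x=1 → posterior Gamma(21, 13)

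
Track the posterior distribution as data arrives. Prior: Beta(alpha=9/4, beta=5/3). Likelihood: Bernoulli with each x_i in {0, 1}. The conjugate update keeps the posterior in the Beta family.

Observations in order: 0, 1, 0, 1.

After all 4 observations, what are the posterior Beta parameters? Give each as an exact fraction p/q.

obs 1: x=0 → posterior Beta(9/4, 8/3)
obs 2: x=1 → posterior Beta(13/4, 8/3)
obs 3: x=0 → posterior Beta(13/4, 11/3)
obs 4: x=1 → posterior Beta(17/4, 11/3)

alpha=17/4, beta=11/3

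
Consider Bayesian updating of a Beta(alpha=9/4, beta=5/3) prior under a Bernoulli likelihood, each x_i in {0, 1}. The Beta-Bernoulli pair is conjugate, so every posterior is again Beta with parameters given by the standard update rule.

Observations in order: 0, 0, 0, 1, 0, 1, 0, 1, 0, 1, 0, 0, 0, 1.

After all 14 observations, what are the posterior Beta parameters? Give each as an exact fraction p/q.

alpha=29/4, beta=32/3

obs 1: x=0 → posterior Beta(9/4, 8/3)
obs 2: x=0 → posterior Beta(9/4, 11/3)
obs 3: x=0 → posterior Beta(9/4, 14/3)
obs 4: x=1 → posterior Beta(13/4, 14/3)
obs 5: x=0 → posterior Beta(13/4, 17/3)
obs 6: x=1 → posterior Beta(17/4, 17/3)
obs 7: x=0 → posterior Beta(17/4, 20/3)
obs 8: x=1 → posterior Beta(21/4, 20/3)
obs 9: x=0 → posterior Beta(21/4, 23/3)
obs 10: x=1 → posterior Beta(25/4, 23/3)
obs 11: x=0 → posterior Beta(25/4, 26/3)
obs 12: x=0 → posterior Beta(25/4, 29/3)
obs 13: x=0 → posterior Beta(25/4, 32/3)
obs 14: x=1 → posterior Beta(29/4, 32/3)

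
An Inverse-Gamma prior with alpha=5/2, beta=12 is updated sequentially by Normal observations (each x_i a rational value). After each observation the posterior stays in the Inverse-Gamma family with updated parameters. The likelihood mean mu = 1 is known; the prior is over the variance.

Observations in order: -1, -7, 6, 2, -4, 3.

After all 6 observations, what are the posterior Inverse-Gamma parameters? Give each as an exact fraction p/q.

alpha=11/2, beta=147/2

obs 1: x=-1 → posterior Inverse-Gamma(3, 14)
obs 2: x=-7 → posterior Inverse-Gamma(7/2, 46)
obs 3: x=6 → posterior Inverse-Gamma(4, 117/2)
obs 4: x=2 → posterior Inverse-Gamma(9/2, 59)
obs 5: x=-4 → posterior Inverse-Gamma(5, 143/2)
obs 6: x=3 → posterior Inverse-Gamma(11/2, 147/2)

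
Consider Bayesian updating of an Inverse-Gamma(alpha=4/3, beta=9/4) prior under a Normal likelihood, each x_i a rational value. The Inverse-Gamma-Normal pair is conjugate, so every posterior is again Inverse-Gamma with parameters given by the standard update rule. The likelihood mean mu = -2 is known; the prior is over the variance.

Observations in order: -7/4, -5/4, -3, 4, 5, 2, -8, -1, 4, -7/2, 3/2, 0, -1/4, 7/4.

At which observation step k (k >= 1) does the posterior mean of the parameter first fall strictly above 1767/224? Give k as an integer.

obs 1: x=-7/4 → posterior Inverse-Gamma(11/6, 73/32)
obs 2: x=-5/4 → posterior Inverse-Gamma(7/3, 41/16)
obs 3: x=-3 → posterior Inverse-Gamma(17/6, 49/16)
obs 4: x=4 → posterior Inverse-Gamma(10/3, 337/16)
obs 5: x=5 → posterior Inverse-Gamma(23/6, 729/16)
obs 6: x=2 → posterior Inverse-Gamma(13/3, 857/16)
obs 7: x=-8 → posterior Inverse-Gamma(29/6, 1145/16)
obs 8: x=-1 → posterior Inverse-Gamma(16/3, 1153/16)
obs 9: x=4 → posterior Inverse-Gamma(35/6, 1441/16)
obs 10: x=-7/2 → posterior Inverse-Gamma(19/3, 1459/16)
obs 11: x=3/2 → posterior Inverse-Gamma(41/6, 1557/16)
obs 12: x=0 → posterior Inverse-Gamma(22/3, 1589/16)
obs 13: x=-1/4 → posterior Inverse-Gamma(47/6, 3227/32)
obs 14: x=7/4 → posterior Inverse-Gamma(25/3, 863/8)

k = 4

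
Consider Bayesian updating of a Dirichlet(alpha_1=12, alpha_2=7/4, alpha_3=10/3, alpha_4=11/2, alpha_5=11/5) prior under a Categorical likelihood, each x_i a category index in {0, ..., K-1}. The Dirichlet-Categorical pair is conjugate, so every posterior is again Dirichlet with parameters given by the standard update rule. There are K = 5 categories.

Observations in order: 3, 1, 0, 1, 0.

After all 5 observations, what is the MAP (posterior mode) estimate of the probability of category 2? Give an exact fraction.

obs 1: x=3 → posterior Dirichlet(12, 7/4, 10/3, 13/2, 11/5)
obs 2: x=1 → posterior Dirichlet(12, 11/4, 10/3, 13/2, 11/5)
obs 3: x=0 → posterior Dirichlet(13, 11/4, 10/3, 13/2, 11/5)
obs 4: x=1 → posterior Dirichlet(13, 15/4, 10/3, 13/2, 11/5)
obs 5: x=0 → posterior Dirichlet(14, 15/4, 10/3, 13/2, 11/5)

140/1487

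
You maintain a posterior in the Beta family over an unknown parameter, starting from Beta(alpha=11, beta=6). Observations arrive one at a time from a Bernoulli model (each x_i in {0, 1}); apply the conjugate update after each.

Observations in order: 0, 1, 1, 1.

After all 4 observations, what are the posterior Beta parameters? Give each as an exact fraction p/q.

obs 1: x=0 → posterior Beta(11, 7)
obs 2: x=1 → posterior Beta(12, 7)
obs 3: x=1 → posterior Beta(13, 7)
obs 4: x=1 → posterior Beta(14, 7)

alpha=14, beta=7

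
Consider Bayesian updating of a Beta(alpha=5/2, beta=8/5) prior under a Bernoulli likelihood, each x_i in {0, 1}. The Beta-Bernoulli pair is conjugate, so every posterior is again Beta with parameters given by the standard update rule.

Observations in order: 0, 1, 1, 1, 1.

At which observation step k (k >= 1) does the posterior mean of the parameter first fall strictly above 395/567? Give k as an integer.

k = 5

obs 1: x=0 → posterior Beta(5/2, 13/5)
obs 2: x=1 → posterior Beta(7/2, 13/5)
obs 3: x=1 → posterior Beta(9/2, 13/5)
obs 4: x=1 → posterior Beta(11/2, 13/5)
obs 5: x=1 → posterior Beta(13/2, 13/5)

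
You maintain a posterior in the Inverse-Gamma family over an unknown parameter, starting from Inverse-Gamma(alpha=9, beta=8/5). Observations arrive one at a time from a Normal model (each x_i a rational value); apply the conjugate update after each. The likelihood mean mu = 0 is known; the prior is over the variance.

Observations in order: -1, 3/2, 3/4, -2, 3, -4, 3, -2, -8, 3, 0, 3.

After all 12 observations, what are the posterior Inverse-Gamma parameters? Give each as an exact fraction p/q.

alpha=15, beta=10481/160

obs 1: x=-1 → posterior Inverse-Gamma(19/2, 21/10)
obs 2: x=3/2 → posterior Inverse-Gamma(10, 129/40)
obs 3: x=3/4 → posterior Inverse-Gamma(21/2, 561/160)
obs 4: x=-2 → posterior Inverse-Gamma(11, 881/160)
obs 5: x=3 → posterior Inverse-Gamma(23/2, 1601/160)
obs 6: x=-4 → posterior Inverse-Gamma(12, 2881/160)
obs 7: x=3 → posterior Inverse-Gamma(25/2, 3601/160)
obs 8: x=-2 → posterior Inverse-Gamma(13, 3921/160)
obs 9: x=-8 → posterior Inverse-Gamma(27/2, 9041/160)
obs 10: x=3 → posterior Inverse-Gamma(14, 9761/160)
obs 11: x=0 → posterior Inverse-Gamma(29/2, 9761/160)
obs 12: x=3 → posterior Inverse-Gamma(15, 10481/160)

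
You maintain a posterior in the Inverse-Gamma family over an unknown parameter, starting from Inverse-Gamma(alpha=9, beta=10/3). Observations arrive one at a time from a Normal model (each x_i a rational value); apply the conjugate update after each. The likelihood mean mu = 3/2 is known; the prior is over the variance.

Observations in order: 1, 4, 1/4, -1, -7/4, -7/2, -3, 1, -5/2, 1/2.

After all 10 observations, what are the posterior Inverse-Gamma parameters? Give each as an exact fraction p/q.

obs 1: x=1 → posterior Inverse-Gamma(19/2, 83/24)
obs 2: x=4 → posterior Inverse-Gamma(10, 79/12)
obs 3: x=1/4 → posterior Inverse-Gamma(21/2, 707/96)
obs 4: x=-1 → posterior Inverse-Gamma(11, 1007/96)
obs 5: x=-7/4 → posterior Inverse-Gamma(23/2, 757/48)
obs 6: x=-7/2 → posterior Inverse-Gamma(12, 1357/48)
obs 7: x=-3 → posterior Inverse-Gamma(25/2, 1843/48)
obs 8: x=1 → posterior Inverse-Gamma(13, 1849/48)
obs 9: x=-5/2 → posterior Inverse-Gamma(27/2, 2233/48)
obs 10: x=1/2 → posterior Inverse-Gamma(14, 2257/48)

alpha=14, beta=2257/48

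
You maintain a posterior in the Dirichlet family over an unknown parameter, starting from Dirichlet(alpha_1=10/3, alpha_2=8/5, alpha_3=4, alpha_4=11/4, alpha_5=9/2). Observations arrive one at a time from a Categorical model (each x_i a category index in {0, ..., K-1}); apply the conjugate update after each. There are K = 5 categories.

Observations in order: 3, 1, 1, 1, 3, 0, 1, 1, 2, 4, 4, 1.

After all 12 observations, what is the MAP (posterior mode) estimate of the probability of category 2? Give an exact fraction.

240/1391

obs 1: x=3 → posterior Dirichlet(10/3, 8/5, 4, 15/4, 9/2)
obs 2: x=1 → posterior Dirichlet(10/3, 13/5, 4, 15/4, 9/2)
obs 3: x=1 → posterior Dirichlet(10/3, 18/5, 4, 15/4, 9/2)
obs 4: x=1 → posterior Dirichlet(10/3, 23/5, 4, 15/4, 9/2)
obs 5: x=3 → posterior Dirichlet(10/3, 23/5, 4, 19/4, 9/2)
obs 6: x=0 → posterior Dirichlet(13/3, 23/5, 4, 19/4, 9/2)
obs 7: x=1 → posterior Dirichlet(13/3, 28/5, 4, 19/4, 9/2)
obs 8: x=1 → posterior Dirichlet(13/3, 33/5, 4, 19/4, 9/2)
obs 9: x=2 → posterior Dirichlet(13/3, 33/5, 5, 19/4, 9/2)
obs 10: x=4 → posterior Dirichlet(13/3, 33/5, 5, 19/4, 11/2)
obs 11: x=4 → posterior Dirichlet(13/3, 33/5, 5, 19/4, 13/2)
obs 12: x=1 → posterior Dirichlet(13/3, 38/5, 5, 19/4, 13/2)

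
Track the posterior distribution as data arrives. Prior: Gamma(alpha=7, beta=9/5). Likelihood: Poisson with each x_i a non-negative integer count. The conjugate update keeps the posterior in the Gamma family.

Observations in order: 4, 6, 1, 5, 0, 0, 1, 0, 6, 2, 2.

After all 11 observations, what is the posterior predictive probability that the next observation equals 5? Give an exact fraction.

obs 1: x=4 → posterior Gamma(11, 14/5)
obs 2: x=6 → posterior Gamma(17, 19/5)
obs 3: x=1 → posterior Gamma(18, 24/5)
obs 4: x=5 → posterior Gamma(23, 29/5)
obs 5: x=0 → posterior Gamma(23, 34/5)
obs 6: x=0 → posterior Gamma(23, 39/5)
obs 7: x=1 → posterior Gamma(24, 44/5)
obs 8: x=0 → posterior Gamma(24, 49/5)
obs 9: x=6 → posterior Gamma(30, 54/5)
obs 10: x=2 → posterior Gamma(32, 59/5)
obs 11: x=2 → posterior Gamma(34, 64/5)

13443161596857434948101392275898463983919993585088710022280721203200000/172978960939503048552518197100909153053835997786242548688303412285812943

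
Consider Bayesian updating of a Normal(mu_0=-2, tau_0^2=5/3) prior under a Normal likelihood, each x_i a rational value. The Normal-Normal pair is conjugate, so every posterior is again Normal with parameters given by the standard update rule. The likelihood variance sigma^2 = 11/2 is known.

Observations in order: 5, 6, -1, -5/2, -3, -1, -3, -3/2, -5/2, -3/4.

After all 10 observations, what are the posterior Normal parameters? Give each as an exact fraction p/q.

obs 1: x=5 → posterior Normal(-16/43, 55/43)
obs 2: x=6 → posterior Normal(44/53, 55/53)
obs 3: x=-1 → posterior Normal(34/63, 55/63)
obs 4: x=-5/2 → posterior Normal(9/73, 55/73)
obs 5: x=-3 → posterior Normal(-21/83, 55/83)
obs 6: x=-1 → posterior Normal(-1/3, 55/93)
obs 7: x=-3 → posterior Normal(-61/103, 55/103)
obs 8: x=-3/2 → posterior Normal(-76/113, 55/113)
obs 9: x=-5/2 → posterior Normal(-101/123, 55/123)
obs 10: x=-3/4 → posterior Normal(-31/38, 55/133)

mu_0=-31/38, tau_0^2=55/133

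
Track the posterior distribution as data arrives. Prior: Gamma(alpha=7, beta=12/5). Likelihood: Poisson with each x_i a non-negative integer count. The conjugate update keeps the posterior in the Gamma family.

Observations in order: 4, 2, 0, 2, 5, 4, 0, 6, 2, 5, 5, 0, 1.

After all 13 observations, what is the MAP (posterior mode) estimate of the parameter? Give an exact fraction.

30/11

obs 1: x=4 → posterior Gamma(11, 17/5)
obs 2: x=2 → posterior Gamma(13, 22/5)
obs 3: x=0 → posterior Gamma(13, 27/5)
obs 4: x=2 → posterior Gamma(15, 32/5)
obs 5: x=5 → posterior Gamma(20, 37/5)
obs 6: x=4 → posterior Gamma(24, 42/5)
obs 7: x=0 → posterior Gamma(24, 47/5)
obs 8: x=6 → posterior Gamma(30, 52/5)
obs 9: x=2 → posterior Gamma(32, 57/5)
obs 10: x=5 → posterior Gamma(37, 62/5)
obs 11: x=5 → posterior Gamma(42, 67/5)
obs 12: x=0 → posterior Gamma(42, 72/5)
obs 13: x=1 → posterior Gamma(43, 77/5)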